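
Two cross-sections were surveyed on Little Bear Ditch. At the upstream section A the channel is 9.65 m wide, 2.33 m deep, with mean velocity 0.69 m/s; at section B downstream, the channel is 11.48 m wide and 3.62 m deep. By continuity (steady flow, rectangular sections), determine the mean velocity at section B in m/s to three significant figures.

Q = A₁V₁ = (9.65×2.33) × 0.69 = 15.51 m³/s
A₂ = 11.48 × 3.62 = 41.56 m²
V₂ = Q/A₂ = 15.51/41.56 = 0.3733 m/s

0.373 m/s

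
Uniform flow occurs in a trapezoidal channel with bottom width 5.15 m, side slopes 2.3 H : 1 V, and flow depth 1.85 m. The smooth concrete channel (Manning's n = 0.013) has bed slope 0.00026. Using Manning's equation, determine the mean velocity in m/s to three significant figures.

1.41 m/s

A = (b + z·y)·y = (5.15 + 2.3×1.85)×1.85 = 17.40 m²
P = b + 2y√(1+z²) = 5.15 + 2×1.85×√(1+2.3²) = 14.43 m
R = A/P = 17.40/14.43 = 1.206 m
Q = (1/n)·A·R^(2/3)·S^(1/2) = (1/0.013) × 17.40 × 1.206^(2/3) × 0.00026^(1/2) = 24.45 m³/s
V = Q/A = 24.45/17.40 = 1.405 m/s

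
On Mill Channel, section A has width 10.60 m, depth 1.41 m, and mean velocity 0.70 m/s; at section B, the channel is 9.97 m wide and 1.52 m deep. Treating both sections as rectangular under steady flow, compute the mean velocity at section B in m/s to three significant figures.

Q = A₁V₁ = (10.60×1.41) × 0.70 = 10.46 m³/s
A₂ = 9.97 × 1.52 = 15.15 m²
V₂ = Q/A₂ = 10.46/15.15 = 0.6904 m/s

0.690 m/s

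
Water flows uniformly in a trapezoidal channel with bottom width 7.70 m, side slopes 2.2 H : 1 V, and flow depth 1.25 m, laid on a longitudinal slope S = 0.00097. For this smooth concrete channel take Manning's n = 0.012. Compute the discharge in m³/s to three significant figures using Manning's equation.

32.8 m³/s

A = (b + z·y)·y = (7.70 + 2.2×1.25)×1.25 = 13.06 m²
P = b + 2y√(1+z²) = 7.70 + 2×1.25×√(1+2.2²) = 13.74 m
R = A/P = 13.06/13.74 = 0.9506 m
Q = (1/n)·A·R^(2/3)·S^(1/2) = (1/0.012) × 13.06 × 0.9506^(2/3) × 0.00097^(1/2) = 32.78 m³/s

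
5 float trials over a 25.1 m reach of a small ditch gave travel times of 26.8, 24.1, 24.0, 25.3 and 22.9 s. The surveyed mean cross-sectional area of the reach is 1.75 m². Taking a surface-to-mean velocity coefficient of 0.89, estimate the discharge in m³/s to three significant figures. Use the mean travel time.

1.59 m³/s

t̄ = (26.8 + 24.1 + 24.0 + 25.3 + 22.9) / 5 = 24.62 s
v_surface = L / t̄ = 25.1 / 24.62 = 1.019 m/s
v_mean = 0.89 × 1.019 = 0.9074 m/s
Q = A × v_mean = 1.75 × 0.9074 = 1.588 m³/s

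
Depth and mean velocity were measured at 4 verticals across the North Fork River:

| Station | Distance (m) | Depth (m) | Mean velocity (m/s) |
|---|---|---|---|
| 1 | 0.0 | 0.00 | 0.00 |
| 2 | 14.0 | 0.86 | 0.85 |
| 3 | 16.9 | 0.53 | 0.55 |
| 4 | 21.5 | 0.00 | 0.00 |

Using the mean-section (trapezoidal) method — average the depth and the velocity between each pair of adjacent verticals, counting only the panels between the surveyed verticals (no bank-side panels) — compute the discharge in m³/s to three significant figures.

Panel 1-2: Δb = 14 m, d̄ = (0.00+0.86)/2 = 0.43, v̄ = (0.00+0.85)/2 = 0.425 → q = 14×0.43×0.425 = 2.559 m³/s
Panel 2-3: Δb = 2.9 m, d̄ = (0.86+0.53)/2 = 0.695, v̄ = (0.85+0.55)/2 = 0.7 → q = 2.9×0.695×0.7 = 1.411 m³/s
Panel 3-4: Δb = 4.6 m, d̄ = (0.53+0.00)/2 = 0.265, v̄ = (0.55+0.00)/2 = 0.275 → q = 4.6×0.265×0.275 = 0.3352 m³/s
Q = Σ q = 4.305 m³/s

4.30 m³/s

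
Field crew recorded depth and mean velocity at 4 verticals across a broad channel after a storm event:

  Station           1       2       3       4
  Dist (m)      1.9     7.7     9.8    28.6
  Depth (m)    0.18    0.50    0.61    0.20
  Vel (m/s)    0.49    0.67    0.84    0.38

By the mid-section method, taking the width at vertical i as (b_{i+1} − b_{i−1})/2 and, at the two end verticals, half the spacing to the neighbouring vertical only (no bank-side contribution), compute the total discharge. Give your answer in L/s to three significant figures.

7650 L/s

w_1 = (7.7 − 1.9)/2 = 2.9 m; q_1 = 0.49 × 0.18 × 2.9 = 0.2558 m³/s
w_2 = (9.8 − 1.9)/2 = 3.95 m; q_2 = 0.67 × 0.50 × 3.95 = 1.323 m³/s
w_3 = (28.6 − 7.7)/2 = 10.45 m; q_3 = 0.84 × 0.61 × 10.45 = 5.355 m³/s
w_4 = (28.6 − 9.8)/2 = 9.4 m; q_4 = 0.38 × 0.20 × 9.4 = 0.7144 m³/s
Q = Σ qᵢ = 7.648 m³/s
= 7.648 × 1000 = 7648 L/s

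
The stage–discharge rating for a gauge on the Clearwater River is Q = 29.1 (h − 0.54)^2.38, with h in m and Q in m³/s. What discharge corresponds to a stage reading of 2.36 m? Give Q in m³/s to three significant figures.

121 m³/s

Q = 29.1 × (2.36 − 0.54)^2.38 = 29.1 × 1.82^2.38 = 121.0 m³/s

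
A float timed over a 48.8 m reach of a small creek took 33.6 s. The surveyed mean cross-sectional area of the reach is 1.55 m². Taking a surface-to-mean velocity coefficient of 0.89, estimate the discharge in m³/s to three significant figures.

2.00 m³/s

v_surface = L / t̄ = 48.8 / 33.6 = 1.452 m/s
v_mean = 0.89 × 1.452 = 1.293 m/s
Q = A × v_mean = 1.55 × 1.293 = 2.004 m³/s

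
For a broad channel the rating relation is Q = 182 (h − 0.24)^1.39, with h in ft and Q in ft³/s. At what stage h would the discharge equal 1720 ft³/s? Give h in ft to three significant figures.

5.27 ft

h − h₀ = (Q/C)^(1/b) = (1720/182)^(1/1.39) = 5.032 ft
h = 0.24 + 5.032 = 5.272 ft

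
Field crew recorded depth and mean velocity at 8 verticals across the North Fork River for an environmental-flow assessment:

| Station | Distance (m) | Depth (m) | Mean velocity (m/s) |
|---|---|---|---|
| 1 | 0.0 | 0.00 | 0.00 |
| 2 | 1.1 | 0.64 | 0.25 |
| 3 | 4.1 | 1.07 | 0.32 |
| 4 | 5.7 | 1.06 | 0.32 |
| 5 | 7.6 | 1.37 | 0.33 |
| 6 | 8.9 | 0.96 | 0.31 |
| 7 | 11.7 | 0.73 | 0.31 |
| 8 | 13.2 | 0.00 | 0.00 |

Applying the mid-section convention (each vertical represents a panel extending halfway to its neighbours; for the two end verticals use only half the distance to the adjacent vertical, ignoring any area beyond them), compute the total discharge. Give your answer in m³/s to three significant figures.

w_2 = (4.1 − 0.0)/2 = 2.05 m; q_2 = 0.25 × 0.64 × 2.05 = 0.3280 m³/s
w_3 = (5.7 − 1.1)/2 = 2.3 m; q_3 = 0.32 × 1.07 × 2.3 = 0.7875 m³/s
w_4 = (7.6 − 4.1)/2 = 1.75 m; q_4 = 0.32 × 1.06 × 1.75 = 0.5936 m³/s
w_5 = (8.9 − 5.7)/2 = 1.6 m; q_5 = 0.33 × 1.37 × 1.6 = 0.7234 m³/s
w_6 = (11.7 − 7.6)/2 = 2.05 m; q_6 = 0.31 × 0.96 × 2.05 = 0.6101 m³/s
w_7 = (13.2 − 8.9)/2 = 2.15 m; q_7 = 0.31 × 0.73 × 2.15 = 0.4865 m³/s
Stations 1, 8 contribute zero (depth or velocity is 0).
Q = Σ qᵢ = 3.529 m³/s

3.53 m³/s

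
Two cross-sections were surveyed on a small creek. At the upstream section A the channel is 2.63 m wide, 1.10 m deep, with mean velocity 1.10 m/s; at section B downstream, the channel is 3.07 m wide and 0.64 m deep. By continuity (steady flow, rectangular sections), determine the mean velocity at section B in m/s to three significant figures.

1.62 m/s

Q = A₁V₁ = (2.63×1.10) × 1.10 = 3.182 m³/s
A₂ = 3.07 × 0.64 = 1.965 m²
V₂ = Q/A₂ = 3.182/1.965 = 1.620 m/s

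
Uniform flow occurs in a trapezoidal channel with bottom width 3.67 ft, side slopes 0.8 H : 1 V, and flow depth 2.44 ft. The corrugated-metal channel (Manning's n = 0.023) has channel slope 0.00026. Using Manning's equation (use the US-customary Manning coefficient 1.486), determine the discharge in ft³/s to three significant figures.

17.7 ft³/s

A = (b + z·y)·y = (3.67 + 0.8×2.44)×2.44 = 13.72 ft²
P = b + 2y√(1+z²) = 3.67 + 2×2.44×√(1+0.8²) = 9.919 ft
R = A/P = 13.72/9.919 = 1.383 ft
Q = (1.486/n)·A·R^(2/3)·S^(1/2) = (1.486/0.023) × 13.72 × 1.383^(2/3) × 0.00026^(1/2) = 17.74 ft³/s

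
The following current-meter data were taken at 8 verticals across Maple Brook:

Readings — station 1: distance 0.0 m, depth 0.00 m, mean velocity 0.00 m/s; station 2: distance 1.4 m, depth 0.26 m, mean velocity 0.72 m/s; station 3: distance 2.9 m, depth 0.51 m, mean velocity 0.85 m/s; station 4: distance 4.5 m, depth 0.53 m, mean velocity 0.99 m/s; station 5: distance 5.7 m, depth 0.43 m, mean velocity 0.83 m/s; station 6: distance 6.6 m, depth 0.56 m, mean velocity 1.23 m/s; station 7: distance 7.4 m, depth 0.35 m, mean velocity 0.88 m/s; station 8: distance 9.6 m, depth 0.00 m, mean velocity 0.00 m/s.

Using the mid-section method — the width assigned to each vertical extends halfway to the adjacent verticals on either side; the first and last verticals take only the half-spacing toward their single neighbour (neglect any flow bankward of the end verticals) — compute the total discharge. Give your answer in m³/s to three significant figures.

w_2 = (2.9 − 0.0)/2 = 1.45 m; q_2 = 0.72 × 0.26 × 1.45 = 0.2714 m³/s
w_3 = (4.5 − 1.4)/2 = 1.55 m; q_3 = 0.85 × 0.51 × 1.55 = 0.6719 m³/s
w_4 = (5.7 − 2.9)/2 = 1.4 m; q_4 = 0.99 × 0.53 × 1.4 = 0.7346 m³/s
w_5 = (6.6 − 4.5)/2 = 1.05 m; q_5 = 0.83 × 0.43 × 1.05 = 0.3747 m³/s
w_6 = (7.4 − 5.7)/2 = 0.85 m; q_6 = 1.23 × 0.56 × 0.85 = 0.5855 m³/s
w_7 = (9.6 − 6.6)/2 = 1.5 m; q_7 = 0.88 × 0.35 × 1.5 = 0.4620 m³/s
Stations 1, 8 contribute zero (depth or velocity is 0).
Q = Σ qᵢ = 3.100 m³/s

3.10 m³/s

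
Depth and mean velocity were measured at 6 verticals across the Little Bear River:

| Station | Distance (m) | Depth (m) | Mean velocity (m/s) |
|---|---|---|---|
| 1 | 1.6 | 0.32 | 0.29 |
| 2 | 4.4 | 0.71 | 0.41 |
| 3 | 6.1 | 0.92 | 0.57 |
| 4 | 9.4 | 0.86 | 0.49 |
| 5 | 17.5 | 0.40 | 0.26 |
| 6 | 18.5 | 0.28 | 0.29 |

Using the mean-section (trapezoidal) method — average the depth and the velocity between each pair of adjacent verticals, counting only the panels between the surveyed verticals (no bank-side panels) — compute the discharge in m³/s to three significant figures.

4.75 m³/s

Panel 1-2: Δb = 2.8 m, d̄ = (0.32+0.71)/2 = 0.515, v̄ = (0.29+0.41)/2 = 0.35 → q = 2.8×0.515×0.35 = 0.5047 m³/s
Panel 2-3: Δb = 1.7 m, d̄ = (0.71+0.92)/2 = 0.815, v̄ = (0.41+0.57)/2 = 0.49 → q = 1.7×0.815×0.49 = 0.6789 m³/s
Panel 3-4: Δb = 3.3 m, d̄ = (0.92+0.86)/2 = 0.89, v̄ = (0.57+0.49)/2 = 0.53 → q = 3.3×0.89×0.53 = 1.557 m³/s
Panel 4-5: Δb = 8.1 m, d̄ = (0.86+0.40)/2 = 0.63, v̄ = (0.49+0.26)/2 = 0.375 → q = 8.1×0.63×0.375 = 1.914 m³/s
Panel 5-6: Δb = 1 m, d̄ = (0.40+0.28)/2 = 0.34, v̄ = (0.26+0.29)/2 = 0.275 → q = 1×0.34×0.275 = 0.09350 m³/s
Q = Σ q = 4.747 m³/s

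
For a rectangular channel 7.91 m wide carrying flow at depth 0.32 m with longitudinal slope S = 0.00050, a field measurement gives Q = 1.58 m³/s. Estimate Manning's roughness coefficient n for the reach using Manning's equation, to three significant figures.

A = b·y = 7.91 × 0.32 = 2.531 m²
P = b + 2y = 7.91 + 2×0.32 = 8.550 m
R = A/P = 2.531/8.550 = 0.2960 m
n = (1/Q)·A·R^(2/3)·S^(1/2) = (1/1.58) × 2.531 × 0.4442 × 0.02236 = 0.01591

0.0159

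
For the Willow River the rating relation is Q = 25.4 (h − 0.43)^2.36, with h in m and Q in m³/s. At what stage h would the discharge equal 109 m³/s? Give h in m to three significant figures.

h − h₀ = (Q/C)^(1/b) = (109/25.4)^(1/2.36) = 1.854 m
h = 0.43 + 1.854 = 2.284 m

2.28 m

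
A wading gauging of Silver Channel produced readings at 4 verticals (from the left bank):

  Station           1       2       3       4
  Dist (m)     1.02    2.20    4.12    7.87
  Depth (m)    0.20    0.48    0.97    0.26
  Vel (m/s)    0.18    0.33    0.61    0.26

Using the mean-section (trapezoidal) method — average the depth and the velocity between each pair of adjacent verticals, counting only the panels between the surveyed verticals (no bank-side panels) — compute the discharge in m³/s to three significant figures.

1.76 m³/s

Panel 1-2: Δb = 1.18 m, d̄ = (0.20+0.48)/2 = 0.34, v̄ = (0.18+0.33)/2 = 0.255 → q = 1.18×0.34×0.255 = 0.1023 m³/s
Panel 2-3: Δb = 1.92 m, d̄ = (0.48+0.97)/2 = 0.725, v̄ = (0.33+0.61)/2 = 0.47 → q = 1.92×0.725×0.47 = 0.6542 m³/s
Panel 3-4: Δb = 3.75 m, d̄ = (0.97+0.26)/2 = 0.615, v̄ = (0.61+0.26)/2 = 0.435 → q = 3.75×0.615×0.435 = 1.003 m³/s
Q = Σ q = 1.760 m³/s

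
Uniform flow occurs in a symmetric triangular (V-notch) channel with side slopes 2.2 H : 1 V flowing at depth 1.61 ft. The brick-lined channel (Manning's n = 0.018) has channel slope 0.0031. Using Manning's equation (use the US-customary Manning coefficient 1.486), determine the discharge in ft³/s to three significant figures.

A = z·y² = 2.2×1.61² = 5.703 ft²
P = 2y√(1+z²) = 2×1.61×√(1+2.2²) = 7.781 ft
R = A/P = 5.703/7.781 = 0.7328 ft
Q = (1.486/n)·A·R^(2/3)·S^(1/2) = (1.486/0.018) × 5.703 × 0.7328^(2/3) × 0.0031^(1/2) = 21.31 ft³/s

21.3 ft³/s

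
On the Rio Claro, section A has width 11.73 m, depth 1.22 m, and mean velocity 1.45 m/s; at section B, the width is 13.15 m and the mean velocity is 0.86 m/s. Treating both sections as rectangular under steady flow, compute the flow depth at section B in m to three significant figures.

Q = A₁V₁ = (11.73×1.22) × 1.45 = 20.75 m³/s
d₂ = Q/(b₂ V₂) = 20.75/(13.15×0.86) = 1.835 m

1.83 m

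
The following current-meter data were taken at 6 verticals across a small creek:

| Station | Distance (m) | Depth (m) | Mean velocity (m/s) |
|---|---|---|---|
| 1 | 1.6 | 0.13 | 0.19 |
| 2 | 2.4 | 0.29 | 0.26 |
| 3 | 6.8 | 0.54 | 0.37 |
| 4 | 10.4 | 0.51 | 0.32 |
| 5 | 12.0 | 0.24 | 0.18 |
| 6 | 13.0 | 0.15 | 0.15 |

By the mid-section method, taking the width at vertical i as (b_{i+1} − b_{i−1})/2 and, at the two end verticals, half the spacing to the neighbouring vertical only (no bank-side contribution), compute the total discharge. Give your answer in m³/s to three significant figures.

w_1 = (2.4 − 1.6)/2 = 0.4 m; q_1 = 0.19 × 0.13 × 0.4 = 0.009880 m³/s
w_2 = (6.8 − 1.6)/2 = 2.6 m; q_2 = 0.26 × 0.29 × 2.6 = 0.1960 m³/s
w_3 = (10.4 − 2.4)/2 = 4 m; q_3 = 0.37 × 0.54 × 4 = 0.7992 m³/s
w_4 = (12.0 − 6.8)/2 = 2.6 m; q_4 = 0.32 × 0.51 × 2.6 = 0.4243 m³/s
w_5 = (13.0 − 10.4)/2 = 1.3 m; q_5 = 0.18 × 0.24 × 1.3 = 0.05616 m³/s
w_6 = (13.0 − 12.0)/2 = 0.5 m; q_6 = 0.15 × 0.15 × 0.5 = 0.01125 m³/s
Q = Σ qᵢ = 1.497 m³/s

1.50 m³/s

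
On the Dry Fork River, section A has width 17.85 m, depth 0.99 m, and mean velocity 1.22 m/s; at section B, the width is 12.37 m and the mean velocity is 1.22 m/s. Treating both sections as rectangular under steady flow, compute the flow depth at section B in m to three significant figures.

1.43 m

Q = A₁V₁ = (17.85×0.99) × 1.22 = 21.56 m³/s
d₂ = Q/(b₂ V₂) = 21.56/(12.37×1.22) = 1.429 m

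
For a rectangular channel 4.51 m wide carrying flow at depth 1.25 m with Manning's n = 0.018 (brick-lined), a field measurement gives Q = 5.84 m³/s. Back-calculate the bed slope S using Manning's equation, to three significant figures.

0.000465

A = b·y = 4.51 × 1.25 = 5.638 m²
P = b + 2y = 4.51 + 2×1.25 = 7.010 m
R = A/P = 5.638/7.010 = 0.8042 m
S = (Q·n / (1·A·R^(2/3)))² = (5.84×0.018 / (1×5.638×0.8648))² = 0.0004649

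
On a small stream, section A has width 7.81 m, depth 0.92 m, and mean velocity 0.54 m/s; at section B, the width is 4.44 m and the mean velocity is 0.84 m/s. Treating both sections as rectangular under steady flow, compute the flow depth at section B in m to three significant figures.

1.04 m

Q = A₁V₁ = (7.81×0.92) × 0.54 = 3.880 m³/s
d₂ = Q/(b₂ V₂) = 3.880/(4.44×0.84) = 1.040 m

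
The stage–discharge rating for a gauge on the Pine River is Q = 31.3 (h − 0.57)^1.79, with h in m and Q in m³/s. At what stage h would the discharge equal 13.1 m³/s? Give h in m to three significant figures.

h − h₀ = (Q/C)^(1/b) = (13.1/31.3)^(1/1.79) = 0.6147 m
h = 0.57 + 0.6147 = 1.185 m

1.18 m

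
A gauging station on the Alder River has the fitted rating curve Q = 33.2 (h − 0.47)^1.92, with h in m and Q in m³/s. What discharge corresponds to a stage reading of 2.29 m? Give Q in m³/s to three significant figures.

Q = 33.2 × (2.29 − 0.47)^1.92 = 33.2 × 1.82^1.92 = 104.8 m³/s

105 m³/s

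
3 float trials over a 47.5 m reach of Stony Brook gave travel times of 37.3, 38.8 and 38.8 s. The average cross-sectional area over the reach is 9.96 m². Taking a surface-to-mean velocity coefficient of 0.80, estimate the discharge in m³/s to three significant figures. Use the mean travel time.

9.88 m³/s

t̄ = (37.3 + 38.8 + 38.8) / 3 = 38.3 s
v_surface = L / t̄ = 47.5 / 38.3 = 1.240 m/s
v_mean = 0.80 × 1.240 = 0.9922 m/s
Q = A × v_mean = 9.96 × 0.9922 = 9.882 m³/s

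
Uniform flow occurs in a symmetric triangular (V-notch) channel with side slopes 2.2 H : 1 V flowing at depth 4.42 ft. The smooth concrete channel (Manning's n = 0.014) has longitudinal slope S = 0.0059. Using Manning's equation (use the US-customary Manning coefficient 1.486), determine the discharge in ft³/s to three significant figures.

558 ft³/s

A = z·y² = 2.2×4.42² = 42.98 ft²
P = 2y√(1+z²) = 2×4.42×√(1+2.2²) = 21.36 ft
R = A/P = 42.98/21.36 = 2.012 ft
Q = (1.486/n)·A·R^(2/3)·S^(1/2) = (1.486/0.014) × 42.98 × 2.012^(2/3) × 0.0059^(1/2) = 558.5 ft³/s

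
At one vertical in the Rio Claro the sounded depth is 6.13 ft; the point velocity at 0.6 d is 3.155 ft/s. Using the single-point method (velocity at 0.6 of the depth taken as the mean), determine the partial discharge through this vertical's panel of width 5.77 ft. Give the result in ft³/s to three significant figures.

v̄ = v₀.₆ = 3.155 ft/s
q = v̄ × d × w = 3.155 × 6.13 × 5.77 = 111.6 ft³/s

112 ft³/s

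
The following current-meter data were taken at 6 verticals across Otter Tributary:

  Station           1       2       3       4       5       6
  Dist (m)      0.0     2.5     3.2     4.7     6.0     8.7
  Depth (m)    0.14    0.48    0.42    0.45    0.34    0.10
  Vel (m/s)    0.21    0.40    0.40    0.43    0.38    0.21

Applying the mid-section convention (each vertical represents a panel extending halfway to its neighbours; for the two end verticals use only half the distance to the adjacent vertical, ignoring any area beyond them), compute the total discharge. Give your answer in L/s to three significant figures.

w_1 = (2.5 − 0.0)/2 = 1.25 m; q_1 = 0.21 × 0.14 × 1.25 = 0.03675 m³/s
w_2 = (3.2 − 0.0)/2 = 1.6 m; q_2 = 0.40 × 0.48 × 1.6 = 0.3072 m³/s
w_3 = (4.7 − 2.5)/2 = 1.1 m; q_3 = 0.40 × 0.42 × 1.1 = 0.1848 m³/s
w_4 = (6.0 − 3.2)/2 = 1.4 m; q_4 = 0.43 × 0.45 × 1.4 = 0.2709 m³/s
w_5 = (8.7 − 4.7)/2 = 2 m; q_5 = 0.38 × 0.34 × 2 = 0.2584 m³/s
w_6 = (8.7 − 6.0)/2 = 1.35 m; q_6 = 0.21 × 0.10 × 1.35 = 0.02835 m³/s
Q = Σ qᵢ = 1.086 m³/s
= 1.086 × 1000 = 1086 L/s

1090 L/s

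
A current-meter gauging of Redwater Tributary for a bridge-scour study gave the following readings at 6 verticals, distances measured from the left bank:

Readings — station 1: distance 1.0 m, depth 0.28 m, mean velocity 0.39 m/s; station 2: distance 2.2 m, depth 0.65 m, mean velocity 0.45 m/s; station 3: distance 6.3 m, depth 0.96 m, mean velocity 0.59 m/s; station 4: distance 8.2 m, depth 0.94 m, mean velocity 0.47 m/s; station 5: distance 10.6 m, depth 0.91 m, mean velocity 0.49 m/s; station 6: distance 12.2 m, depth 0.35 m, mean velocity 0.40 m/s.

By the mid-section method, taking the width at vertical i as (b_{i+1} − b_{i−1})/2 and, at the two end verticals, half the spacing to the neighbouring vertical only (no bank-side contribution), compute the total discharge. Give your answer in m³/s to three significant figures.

4.49 m³/s

w_1 = (2.2 − 1.0)/2 = 0.6 m; q_1 = 0.39 × 0.28 × 0.6 = 0.06552 m³/s
w_2 = (6.3 − 1.0)/2 = 2.65 m; q_2 = 0.45 × 0.65 × 2.65 = 0.7751 m³/s
w_3 = (8.2 − 2.2)/2 = 3 m; q_3 = 0.59 × 0.96 × 3 = 1.699 m³/s
w_4 = (10.6 − 6.3)/2 = 2.15 m; q_4 = 0.47 × 0.94 × 2.15 = 0.9499 m³/s
w_5 = (12.2 − 8.2)/2 = 2 m; q_5 = 0.49 × 0.91 × 2 = 0.8918 m³/s
w_6 = (12.2 − 10.6)/2 = 0.8 m; q_6 = 0.40 × 0.35 × 0.8 = 0.1120 m³/s
Q = Σ qᵢ = 4.494 m³/s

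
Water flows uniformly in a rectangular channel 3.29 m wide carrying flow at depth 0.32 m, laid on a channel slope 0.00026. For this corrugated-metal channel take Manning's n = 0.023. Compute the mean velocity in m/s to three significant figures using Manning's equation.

0.291 m/s

A = b·y = 3.29 × 0.32 = 1.053 m²
P = b + 2y = 3.29 + 2×0.32 = 3.930 m
R = A/P = 1.053/3.930 = 0.2679 m
Q = (1/n)·A·R^(2/3)·S^(1/2) = (1/0.023) × 1.053 × 0.2679^(2/3) × 0.00026^(1/2) = 0.3067 m³/s
V = Q/A = 0.3067/1.053 = 0.2913 m/s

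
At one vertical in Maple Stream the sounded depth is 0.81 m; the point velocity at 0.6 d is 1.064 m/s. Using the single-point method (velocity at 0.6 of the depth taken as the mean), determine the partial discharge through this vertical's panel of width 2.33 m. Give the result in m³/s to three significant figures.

2.01 m³/s

v̄ = v₀.₆ = 1.064 m/s
q = v̄ × d × w = 1.064 × 0.81 × 2.33 = 2.008 m³/s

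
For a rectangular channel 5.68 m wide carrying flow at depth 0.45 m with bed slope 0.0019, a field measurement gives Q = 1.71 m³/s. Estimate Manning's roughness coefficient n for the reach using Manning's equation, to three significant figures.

0.0347

A = b·y = 5.68 × 0.45 = 2.556 m²
P = b + 2y = 5.68 + 2×0.45 = 6.580 m
R = A/P = 2.556/6.580 = 0.3884 m
n = (1/Q)·A·R^(2/3)·S^(1/2) = (1/1.71) × 2.556 × 0.5324 × 0.04359 = 0.03469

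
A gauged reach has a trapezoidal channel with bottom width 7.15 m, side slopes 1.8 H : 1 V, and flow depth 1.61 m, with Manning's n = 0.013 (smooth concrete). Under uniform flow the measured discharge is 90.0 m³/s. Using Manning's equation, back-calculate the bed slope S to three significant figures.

A = (b + z·y)·y = (7.15 + 1.8×1.61)×1.61 = 16.18 m²
P = b + 2y√(1+z²) = 7.15 + 2×1.61×√(1+1.8²) = 13.78 m
R = A/P = 16.18/13.78 = 1.174 m
S = (Q·n / (1·A·R^(2/3)))² = (90.0×0.013 / (1×16.18×1.113))² = 0.004224

0.00422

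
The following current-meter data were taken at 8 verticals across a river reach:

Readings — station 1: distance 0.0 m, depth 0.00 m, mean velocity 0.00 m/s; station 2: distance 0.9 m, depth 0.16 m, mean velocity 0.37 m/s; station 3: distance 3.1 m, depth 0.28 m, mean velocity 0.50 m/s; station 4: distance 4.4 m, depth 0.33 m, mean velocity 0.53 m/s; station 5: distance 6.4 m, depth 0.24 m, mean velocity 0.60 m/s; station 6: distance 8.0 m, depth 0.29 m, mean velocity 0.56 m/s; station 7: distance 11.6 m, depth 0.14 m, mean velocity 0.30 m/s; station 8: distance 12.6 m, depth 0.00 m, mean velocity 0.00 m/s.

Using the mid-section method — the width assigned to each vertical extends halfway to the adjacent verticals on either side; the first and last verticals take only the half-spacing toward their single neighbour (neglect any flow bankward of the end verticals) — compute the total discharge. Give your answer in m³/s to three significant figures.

w_2 = (3.1 − 0.0)/2 = 1.55 m; q_2 = 0.37 × 0.16 × 1.55 = 0.09176 m³/s
w_3 = (4.4 − 0.9)/2 = 1.75 m; q_3 = 0.50 × 0.28 × 1.75 = 0.2450 m³/s
w_4 = (6.4 − 3.1)/2 = 1.65 m; q_4 = 0.53 × 0.33 × 1.65 = 0.2886 m³/s
w_5 = (8.0 − 4.4)/2 = 1.8 m; q_5 = 0.60 × 0.24 × 1.8 = 0.2592 m³/s
w_6 = (11.6 − 6.4)/2 = 2.6 m; q_6 = 0.56 × 0.29 × 2.6 = 0.4222 m³/s
w_7 = (12.6 − 8.0)/2 = 2.3 m; q_7 = 0.30 × 0.14 × 2.3 = 0.09660 m³/s
Stations 1, 8 contribute zero (depth or velocity is 0).
Q = Σ qᵢ = 1.403 m³/s

1.40 m³/s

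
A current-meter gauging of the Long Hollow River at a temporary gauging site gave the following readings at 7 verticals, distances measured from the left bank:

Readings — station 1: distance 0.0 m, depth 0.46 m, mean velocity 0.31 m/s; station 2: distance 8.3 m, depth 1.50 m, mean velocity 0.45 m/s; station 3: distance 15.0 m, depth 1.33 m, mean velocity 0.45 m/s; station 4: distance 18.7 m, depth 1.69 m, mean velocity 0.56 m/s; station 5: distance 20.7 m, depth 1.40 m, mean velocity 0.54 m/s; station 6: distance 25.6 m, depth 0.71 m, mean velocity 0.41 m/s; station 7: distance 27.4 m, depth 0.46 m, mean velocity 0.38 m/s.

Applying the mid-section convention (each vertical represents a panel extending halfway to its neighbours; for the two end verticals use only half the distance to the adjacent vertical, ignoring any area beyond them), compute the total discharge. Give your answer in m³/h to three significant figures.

54700 m³/h

w_1 = (8.3 − 0.0)/2 = 4.15 m; q_1 = 0.31 × 0.46 × 4.15 = 0.5918 m³/s
w_2 = (15.0 − 0.0)/2 = 7.5 m; q_2 = 0.45 × 1.50 × 7.5 = 5.063 m³/s
w_3 = (18.7 − 8.3)/2 = 5.2 m; q_3 = 0.45 × 1.33 × 5.2 = 3.112 m³/s
w_4 = (20.7 − 15.0)/2 = 2.85 m; q_4 = 0.56 × 1.69 × 2.85 = 2.697 m³/s
w_5 = (25.6 − 18.7)/2 = 3.45 m; q_5 = 0.54 × 1.40 × 3.45 = 2.608 m³/s
w_6 = (27.4 − 20.7)/2 = 3.35 m; q_6 = 0.41 × 0.71 × 3.35 = 0.9752 m³/s
w_7 = (27.4 − 25.6)/2 = 0.9 m; q_7 = 0.38 × 0.46 × 0.9 = 0.1573 m³/s
Q = Σ qᵢ = 15.20 m³/s
= 15.20 × 3600 = 54740 m³/h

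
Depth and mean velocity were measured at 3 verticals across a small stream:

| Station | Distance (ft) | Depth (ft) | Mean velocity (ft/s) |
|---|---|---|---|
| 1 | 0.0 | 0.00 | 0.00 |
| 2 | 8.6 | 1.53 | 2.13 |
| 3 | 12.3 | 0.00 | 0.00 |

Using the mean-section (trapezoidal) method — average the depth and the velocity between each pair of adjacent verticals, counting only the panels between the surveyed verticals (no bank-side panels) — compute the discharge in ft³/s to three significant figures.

10.0 ft³/s

Panel 1-2: Δb = 8.6 ft, d̄ = (0.00+1.53)/2 = 0.765, v̄ = (0.00+2.13)/2 = 1.065 → q = 8.6×0.765×1.065 = 7.007 ft³/s
Panel 2-3: Δb = 3.7 ft, d̄ = (1.53+0.00)/2 = 0.765, v̄ = (2.13+0.00)/2 = 1.065 → q = 3.7×0.765×1.065 = 3.014 ft³/s
Q = Σ q = 10.02 ft³/s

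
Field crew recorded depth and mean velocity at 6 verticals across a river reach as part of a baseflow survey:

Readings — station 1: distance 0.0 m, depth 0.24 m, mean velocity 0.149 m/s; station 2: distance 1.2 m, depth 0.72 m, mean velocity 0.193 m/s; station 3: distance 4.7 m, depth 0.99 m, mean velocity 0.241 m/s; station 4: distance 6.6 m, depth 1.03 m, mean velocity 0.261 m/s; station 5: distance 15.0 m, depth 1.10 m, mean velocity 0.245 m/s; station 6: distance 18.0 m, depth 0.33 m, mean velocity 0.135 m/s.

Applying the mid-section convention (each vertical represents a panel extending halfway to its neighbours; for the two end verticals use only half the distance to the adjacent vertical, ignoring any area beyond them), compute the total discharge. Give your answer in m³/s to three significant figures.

3.98 m³/s

w_1 = (1.2 − 0.0)/2 = 0.6 m; q_1 = 0.149 × 0.24 × 0.6 = 0.02146 m³/s
w_2 = (4.7 − 0.0)/2 = 2.35 m; q_2 = 0.193 × 0.72 × 2.35 = 0.3266 m³/s
w_3 = (6.6 − 1.2)/2 = 2.7 m; q_3 = 0.241 × 0.99 × 2.7 = 0.6442 m³/s
w_4 = (15.0 − 4.7)/2 = 5.15 m; q_4 = 0.261 × 1.03 × 5.15 = 1.384 m³/s
w_5 = (18.0 − 6.6)/2 = 5.7 m; q_5 = 0.245 × 1.10 × 5.7 = 1.536 m³/s
w_6 = (18.0 − 15.0)/2 = 1.5 m; q_6 = 0.135 × 0.33 × 1.5 = 0.06683 m³/s
Q = Σ qᵢ = 3.980 m³/s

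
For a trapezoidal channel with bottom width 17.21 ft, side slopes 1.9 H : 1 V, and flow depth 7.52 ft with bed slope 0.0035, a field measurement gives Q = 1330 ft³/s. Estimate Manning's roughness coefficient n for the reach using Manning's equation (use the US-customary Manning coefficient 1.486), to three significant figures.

A = (b + z·y)·y = (17.21 + 1.9×7.52)×7.52 = 236.9 ft²
P = b + 2y√(1+z²) = 17.21 + 2×7.52×√(1+1.9²) = 49.50 ft
R = A/P = 236.9/49.50 = 4.785 ft
n = (1.486/Q)·A·R^(2/3)·S^(1/2) = (1.486/1330) × 236.9 × 2.840 × 0.05916 = 0.04446

0.0445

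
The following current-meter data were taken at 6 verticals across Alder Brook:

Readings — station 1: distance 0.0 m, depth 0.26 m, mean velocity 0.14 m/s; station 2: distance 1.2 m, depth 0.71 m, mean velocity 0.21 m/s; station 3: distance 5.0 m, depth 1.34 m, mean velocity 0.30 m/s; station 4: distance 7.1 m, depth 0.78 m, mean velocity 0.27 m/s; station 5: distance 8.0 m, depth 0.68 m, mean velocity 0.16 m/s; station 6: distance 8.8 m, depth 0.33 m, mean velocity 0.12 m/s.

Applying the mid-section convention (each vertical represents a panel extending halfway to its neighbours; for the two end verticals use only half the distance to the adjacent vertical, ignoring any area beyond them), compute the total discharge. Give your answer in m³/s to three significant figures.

2.00 m³/s

w_1 = (1.2 − 0.0)/2 = 0.6 m; q_1 = 0.14 × 0.26 × 0.6 = 0.02184 m³/s
w_2 = (5.0 − 0.0)/2 = 2.5 m; q_2 = 0.21 × 0.71 × 2.5 = 0.3728 m³/s
w_3 = (7.1 − 1.2)/2 = 2.95 m; q_3 = 0.30 × 1.34 × 2.95 = 1.186 m³/s
w_4 = (8.0 − 5.0)/2 = 1.5 m; q_4 = 0.27 × 0.78 × 1.5 = 0.3159 m³/s
w_5 = (8.8 − 7.1)/2 = 0.85 m; q_5 = 0.16 × 0.68 × 0.85 = 0.09248 m³/s
w_6 = (8.8 − 8.0)/2 = 0.4 m; q_6 = 0.12 × 0.33 × 0.4 = 0.01584 m³/s
Q = Σ qᵢ = 2.005 m³/s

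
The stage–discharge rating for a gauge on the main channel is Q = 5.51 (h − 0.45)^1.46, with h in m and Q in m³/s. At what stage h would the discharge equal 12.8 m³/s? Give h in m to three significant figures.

h − h₀ = (Q/C)^(1/b) = (12.8/5.51)^(1/1.46) = 1.781 m
h = 0.45 + 1.781 = 2.231 m

2.23 m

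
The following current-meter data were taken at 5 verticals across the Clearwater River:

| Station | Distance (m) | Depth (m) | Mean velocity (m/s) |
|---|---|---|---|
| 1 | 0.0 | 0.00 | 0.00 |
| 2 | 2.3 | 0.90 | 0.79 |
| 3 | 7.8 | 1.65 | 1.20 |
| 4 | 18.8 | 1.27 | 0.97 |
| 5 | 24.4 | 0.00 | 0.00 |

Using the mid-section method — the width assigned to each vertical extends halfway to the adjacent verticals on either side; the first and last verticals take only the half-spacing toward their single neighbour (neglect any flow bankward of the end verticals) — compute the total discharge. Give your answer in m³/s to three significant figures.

w_2 = (7.8 − 0.0)/2 = 3.9 m; q_2 = 0.79 × 0.90 × 3.9 = 2.773 m³/s
w_3 = (18.8 − 2.3)/2 = 8.25 m; q_3 = 1.20 × 1.65 × 8.25 = 16.34 m³/s
w_4 = (24.4 − 7.8)/2 = 8.3 m; q_4 = 0.97 × 1.27 × 8.3 = 10.22 m³/s
Stations 1, 5 contribute zero (depth or velocity is 0).
Q = Σ qᵢ = 29.33 m³/s

29.3 m³/s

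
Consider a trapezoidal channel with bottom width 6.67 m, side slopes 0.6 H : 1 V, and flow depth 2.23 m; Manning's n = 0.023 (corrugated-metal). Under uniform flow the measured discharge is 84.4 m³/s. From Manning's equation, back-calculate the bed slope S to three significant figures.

0.00686

A = (b + z·y)·y = (6.67 + 0.6×2.23)×2.23 = 17.86 m²
P = b + 2y√(1+z²) = 6.67 + 2×2.23×√(1+0.6²) = 11.87 m
R = A/P = 17.86/11.87 = 1.504 m
S = (Q·n / (1·A·R^(2/3)))² = (84.4×0.023 / (1×17.86×1.313))² = 0.006855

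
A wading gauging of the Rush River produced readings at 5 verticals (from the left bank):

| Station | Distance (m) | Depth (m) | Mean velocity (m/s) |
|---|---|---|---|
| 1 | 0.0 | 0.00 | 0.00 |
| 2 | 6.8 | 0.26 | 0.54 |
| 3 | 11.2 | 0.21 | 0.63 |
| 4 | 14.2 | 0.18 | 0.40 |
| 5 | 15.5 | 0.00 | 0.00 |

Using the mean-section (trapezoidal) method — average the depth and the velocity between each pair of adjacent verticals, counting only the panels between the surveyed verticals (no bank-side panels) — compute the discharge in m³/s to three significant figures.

Panel 1-2: Δb = 6.8 m, d̄ = (0.00+0.26)/2 = 0.13, v̄ = (0.00+0.54)/2 = 0.27 → q = 6.8×0.13×0.27 = 0.2387 m³/s
Panel 2-3: Δb = 4.4 m, d̄ = (0.26+0.21)/2 = 0.235, v̄ = (0.54+0.63)/2 = 0.585 → q = 4.4×0.235×0.585 = 0.6049 m³/s
Panel 3-4: Δb = 3 m, d̄ = (0.21+0.18)/2 = 0.195, v̄ = (0.63+0.40)/2 = 0.515 → q = 3×0.195×0.515 = 0.3013 m³/s
Panel 4-5: Δb = 1.3 m, d̄ = (0.18+0.00)/2 = 0.09, v̄ = (0.40+0.00)/2 = 0.2 → q = 1.3×0.09×0.2 = 0.02340 m³/s
Q = Σ q = 1.168 m³/s

1.17 m³/s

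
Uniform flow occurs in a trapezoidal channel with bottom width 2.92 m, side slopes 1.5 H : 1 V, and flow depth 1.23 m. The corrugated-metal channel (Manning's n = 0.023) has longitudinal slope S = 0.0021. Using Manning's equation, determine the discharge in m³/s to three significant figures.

A = (b + z·y)·y = (2.92 + 1.5×1.23)×1.23 = 5.861 m²
P = b + 2y√(1+z²) = 2.92 + 2×1.23×√(1+1.5²) = 7.355 m
R = A/P = 5.861/7.355 = 0.7969 m
Q = (1/n)·A·R^(2/3)·S^(1/2) = (1/0.023) × 5.861 × 0.7969^(2/3) × 0.0021^(1/2) = 10.04 m³/s

10.0 m³/s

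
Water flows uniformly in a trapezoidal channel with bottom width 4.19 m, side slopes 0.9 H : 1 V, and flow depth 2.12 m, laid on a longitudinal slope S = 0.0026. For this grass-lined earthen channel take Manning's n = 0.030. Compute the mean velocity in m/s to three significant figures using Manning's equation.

A = (b + z·y)·y = (4.19 + 0.9×2.12)×2.12 = 12.93 m²
P = b + 2y√(1+z²) = 4.19 + 2×2.12×√(1+0.9²) = 9.894 m
R = A/P = 12.93/9.894 = 1.307 m
Q = (1/n)·A·R^(2/3)·S^(1/2) = (1/0.030) × 12.93 × 1.307^(2/3) × 0.0026^(1/2) = 26.26 m³/s
V = Q/A = 26.26/12.93 = 2.031 m/s

2.03 m/s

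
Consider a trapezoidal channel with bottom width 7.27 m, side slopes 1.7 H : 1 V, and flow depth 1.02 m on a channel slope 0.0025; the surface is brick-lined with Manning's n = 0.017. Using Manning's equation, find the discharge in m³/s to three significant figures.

23.5 m³/s

A = (b + z·y)·y = (7.27 + 1.7×1.02)×1.02 = 9.184 m²
P = b + 2y√(1+z²) = 7.27 + 2×1.02×√(1+1.7²) = 11.29 m
R = A/P = 9.184/11.29 = 0.8132 m
Q = (1/n)·A·R^(2/3)·S^(1/2) = (1/0.017) × 9.184 × 0.8132^(2/3) × 0.0025^(1/2) = 23.53 m³/s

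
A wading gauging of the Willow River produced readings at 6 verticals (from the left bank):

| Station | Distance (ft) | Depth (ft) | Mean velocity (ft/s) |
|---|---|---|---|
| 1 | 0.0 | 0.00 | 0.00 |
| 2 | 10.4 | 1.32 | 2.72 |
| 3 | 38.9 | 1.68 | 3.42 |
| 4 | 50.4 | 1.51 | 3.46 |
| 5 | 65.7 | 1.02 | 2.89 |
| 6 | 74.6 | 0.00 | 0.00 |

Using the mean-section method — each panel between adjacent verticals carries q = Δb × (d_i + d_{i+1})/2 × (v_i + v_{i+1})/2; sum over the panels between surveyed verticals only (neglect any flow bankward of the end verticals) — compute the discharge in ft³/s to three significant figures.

Panel 1-2: Δb = 10.4 ft, d̄ = (0.00+1.32)/2 = 0.66, v̄ = (0.00+2.72)/2 = 1.36 → q = 10.4×0.66×1.36 = 9.335 ft³/s
Panel 2-3: Δb = 28.5 ft, d̄ = (1.32+1.68)/2 = 1.5, v̄ = (2.72+3.42)/2 = 3.07 → q = 28.5×1.5×3.07 = 131.2 ft³/s
Panel 3-4: Δb = 11.5 ft, d̄ = (1.68+1.51)/2 = 1.595, v̄ = (3.42+3.46)/2 = 3.44 → q = 11.5×1.595×3.44 = 63.10 ft³/s
Panel 4-5: Δb = 15.3 ft, d̄ = (1.51+1.02)/2 = 1.265, v̄ = (3.46+2.89)/2 = 3.175 → q = 15.3×1.265×3.175 = 61.45 ft³/s
Panel 5-6: Δb = 8.9 ft, d̄ = (1.02+0.00)/2 = 0.51, v̄ = (2.89+0.00)/2 = 1.445 → q = 8.9×0.51×1.445 = 6.559 ft³/s
Q = Σ q = 271.7 ft³/s

272 ft³/s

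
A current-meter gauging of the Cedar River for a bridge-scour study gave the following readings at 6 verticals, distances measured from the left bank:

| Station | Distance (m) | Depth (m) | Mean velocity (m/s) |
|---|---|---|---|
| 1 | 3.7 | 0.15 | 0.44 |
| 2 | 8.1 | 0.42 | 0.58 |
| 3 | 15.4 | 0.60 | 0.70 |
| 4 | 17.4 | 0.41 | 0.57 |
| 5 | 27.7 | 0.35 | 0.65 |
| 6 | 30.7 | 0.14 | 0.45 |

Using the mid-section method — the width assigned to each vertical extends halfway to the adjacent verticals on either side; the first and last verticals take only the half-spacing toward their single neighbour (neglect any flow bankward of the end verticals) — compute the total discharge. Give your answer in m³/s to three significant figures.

6.57 m³/s

w_1 = (8.1 − 3.7)/2 = 2.2 m; q_1 = 0.44 × 0.15 × 2.2 = 0.1452 m³/s
w_2 = (15.4 − 3.7)/2 = 5.85 m; q_2 = 0.58 × 0.42 × 5.85 = 1.425 m³/s
w_3 = (17.4 − 8.1)/2 = 4.65 m; q_3 = 0.70 × 0.60 × 4.65 = 1.953 m³/s
w_4 = (27.7 − 15.4)/2 = 6.15 m; q_4 = 0.57 × 0.41 × 6.15 = 1.437 m³/s
w_5 = (30.7 − 17.4)/2 = 6.65 m; q_5 = 0.65 × 0.35 × 6.65 = 1.513 m³/s
w_6 = (30.7 − 27.7)/2 = 1.5 m; q_6 = 0.45 × 0.14 × 1.5 = 0.09450 m³/s
Q = Σ qᵢ = 6.568 m³/s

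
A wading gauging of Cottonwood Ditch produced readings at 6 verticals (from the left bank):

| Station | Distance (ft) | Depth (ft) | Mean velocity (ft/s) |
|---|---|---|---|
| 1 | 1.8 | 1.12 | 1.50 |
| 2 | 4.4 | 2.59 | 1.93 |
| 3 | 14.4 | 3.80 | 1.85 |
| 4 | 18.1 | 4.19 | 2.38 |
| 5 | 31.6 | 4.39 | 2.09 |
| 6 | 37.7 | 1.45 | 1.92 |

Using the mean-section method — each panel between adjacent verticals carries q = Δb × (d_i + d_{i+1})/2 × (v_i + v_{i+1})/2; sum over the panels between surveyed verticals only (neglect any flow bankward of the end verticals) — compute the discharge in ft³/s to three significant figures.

265 ft³/s

Panel 1-2: Δb = 2.6 ft, d̄ = (1.12+2.59)/2 = 1.855, v̄ = (1.50+1.93)/2 = 1.715 → q = 2.6×1.855×1.715 = 8.271 ft³/s
Panel 2-3: Δb = 10 ft, d̄ = (2.59+3.80)/2 = 3.195, v̄ = (1.93+1.85)/2 = 1.89 → q = 10×3.195×1.89 = 60.39 ft³/s
Panel 3-4: Δb = 3.7 ft, d̄ = (3.80+4.19)/2 = 3.995, v̄ = (1.85+2.38)/2 = 2.115 → q = 3.7×3.995×2.115 = 31.26 ft³/s
Panel 4-5: Δb = 13.5 ft, d̄ = (4.19+4.39)/2 = 4.29, v̄ = (2.38+2.09)/2 = 2.235 → q = 13.5×4.29×2.235 = 129.4 ft³/s
Panel 5-6: Δb = 6.1 ft, d̄ = (4.39+1.45)/2 = 2.92, v̄ = (2.09+1.92)/2 = 2.005 → q = 6.1×2.92×2.005 = 35.71 ft³/s
Q = Σ q = 265.1 ft³/s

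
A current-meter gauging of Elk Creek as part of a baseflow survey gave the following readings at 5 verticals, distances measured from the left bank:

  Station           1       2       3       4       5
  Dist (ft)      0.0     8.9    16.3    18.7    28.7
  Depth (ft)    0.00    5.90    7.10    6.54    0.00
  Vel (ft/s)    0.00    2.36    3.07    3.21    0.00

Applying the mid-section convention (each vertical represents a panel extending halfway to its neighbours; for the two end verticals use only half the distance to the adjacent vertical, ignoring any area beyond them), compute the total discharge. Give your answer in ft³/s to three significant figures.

350 ft³/s

w_2 = (16.3 − 0.0)/2 = 8.15 ft; q_2 = 2.36 × 5.90 × 8.15 = 113.5 ft³/s
w_3 = (18.7 − 8.9)/2 = 4.9 ft; q_3 = 3.07 × 7.10 × 4.9 = 106.8 ft³/s
w_4 = (28.7 − 16.3)/2 = 6.2 ft; q_4 = 3.21 × 6.54 × 6.2 = 130.2 ft³/s
Stations 1, 5 contribute zero (depth or velocity is 0).
Q = Σ qᵢ = 350.4 ft³/s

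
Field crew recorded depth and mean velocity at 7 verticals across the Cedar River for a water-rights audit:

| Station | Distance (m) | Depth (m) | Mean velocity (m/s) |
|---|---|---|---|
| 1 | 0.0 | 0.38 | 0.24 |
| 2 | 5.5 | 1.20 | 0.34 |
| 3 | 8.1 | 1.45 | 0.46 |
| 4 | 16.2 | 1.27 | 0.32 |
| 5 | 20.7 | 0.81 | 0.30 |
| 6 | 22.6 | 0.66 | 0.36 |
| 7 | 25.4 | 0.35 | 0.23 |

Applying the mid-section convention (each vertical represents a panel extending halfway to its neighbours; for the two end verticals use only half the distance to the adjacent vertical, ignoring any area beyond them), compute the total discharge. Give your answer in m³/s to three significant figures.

9.48 m³/s

w_1 = (5.5 − 0.0)/2 = 2.75 m; q_1 = 0.24 × 0.38 × 2.75 = 0.2508 m³/s
w_2 = (8.1 − 0.0)/2 = 4.05 m; q_2 = 0.34 × 1.20 × 4.05 = 1.652 m³/s
w_3 = (16.2 − 5.5)/2 = 5.35 m; q_3 = 0.46 × 1.45 × 5.35 = 3.568 m³/s
w_4 = (20.7 − 8.1)/2 = 6.3 m; q_4 = 0.32 × 1.27 × 6.3 = 2.560 m³/s
w_5 = (22.6 − 16.2)/2 = 3.2 m; q_5 = 0.30 × 0.81 × 3.2 = 0.7776 m³/s
w_6 = (25.4 − 20.7)/2 = 2.35 m; q_6 = 0.36 × 0.66 × 2.35 = 0.5584 m³/s
w_7 = (25.4 − 22.6)/2 = 1.4 m; q_7 = 0.23 × 0.35 × 1.4 = 0.1127 m³/s
Q = Σ qᵢ = 9.481 m³/s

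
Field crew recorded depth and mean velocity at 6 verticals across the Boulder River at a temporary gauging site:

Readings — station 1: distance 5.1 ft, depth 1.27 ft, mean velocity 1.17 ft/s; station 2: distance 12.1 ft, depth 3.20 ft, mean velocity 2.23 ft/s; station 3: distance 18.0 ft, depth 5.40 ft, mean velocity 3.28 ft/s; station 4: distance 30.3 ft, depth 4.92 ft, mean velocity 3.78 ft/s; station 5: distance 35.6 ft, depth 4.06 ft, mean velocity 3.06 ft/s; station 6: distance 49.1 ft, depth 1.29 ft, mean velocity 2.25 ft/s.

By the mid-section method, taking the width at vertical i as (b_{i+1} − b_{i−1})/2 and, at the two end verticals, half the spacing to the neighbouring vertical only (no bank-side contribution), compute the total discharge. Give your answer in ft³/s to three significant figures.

512 ft³/s

w_1 = (12.1 − 5.1)/2 = 3.5 ft; q_1 = 1.17 × 1.27 × 3.5 = 5.201 ft³/s
w_2 = (18.0 − 5.1)/2 = 6.45 ft; q_2 = 2.23 × 3.20 × 6.45 = 46.03 ft³/s
w_3 = (30.3 − 12.1)/2 = 9.1 ft; q_3 = 3.28 × 5.40 × 9.1 = 161.2 ft³/s
w_4 = (35.6 − 18.0)/2 = 8.8 ft; q_4 = 3.78 × 4.92 × 8.8 = 163.7 ft³/s
w_5 = (49.1 − 30.3)/2 = 9.4 ft; q_5 = 3.06 × 4.06 × 9.4 = 116.8 ft³/s
w_6 = (49.1 − 35.6)/2 = 6.75 ft; q_6 = 2.25 × 1.29 × 6.75 = 19.59 ft³/s
Q = Σ qᵢ = 512.4 ft³/s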